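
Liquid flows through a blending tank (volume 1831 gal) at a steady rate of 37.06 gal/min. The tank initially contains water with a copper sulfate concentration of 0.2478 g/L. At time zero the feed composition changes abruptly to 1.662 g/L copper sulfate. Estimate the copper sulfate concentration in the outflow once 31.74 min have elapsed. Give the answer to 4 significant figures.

0.9181 g/L

Transient balance on the dissolved component: V dC/dt = Q(C_in − C).
Time constant τ = V/Q = 1831/37.06 = 49.4064 min.
Integrating: C(t) = C_in + (C₀ − C_in) e^(−t/τ).
C(31.74) = 1.662 + (0.2478 − 1.662)·e^(−31.74/49.4064) = 1.662 + (-1.41420)·0.526014 = 0.918111 g/L.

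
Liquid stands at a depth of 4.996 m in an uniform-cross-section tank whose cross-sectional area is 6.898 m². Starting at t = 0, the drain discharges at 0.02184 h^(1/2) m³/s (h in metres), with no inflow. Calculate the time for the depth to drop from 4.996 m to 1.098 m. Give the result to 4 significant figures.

750.0 s

A dh/dt = −Q_out = −0.02184 √h.
Separate and integrate: 2(√h − √h₀) = −(0.02184/A) t.
t = 2A(√h₀ − √h)/0.02184 = 2·6.898·(√4.996 − √1.098)/0.02184
  = 13.7960 × (2.23517 − 1.04785) / 0.02184 = 750.011 s.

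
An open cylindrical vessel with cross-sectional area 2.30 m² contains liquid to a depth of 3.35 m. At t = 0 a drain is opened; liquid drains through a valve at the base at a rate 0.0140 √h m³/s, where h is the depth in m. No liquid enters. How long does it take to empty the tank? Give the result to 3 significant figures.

601 s

With no inflow, A dh/dt = −0.0140 √h.
∫ h^(−1/2) dh = −(0.0140/A) ∫ dt, giving 2√h = 2√h₀ − (0.0140/A) t.
Tank is empty when √h = 0: t_empty = 2A√h₀/0.0140.
t_empty = 2·2.30·√3.35/0.0140 = 4.6000·1.8303/0.0140 = 601.38 s.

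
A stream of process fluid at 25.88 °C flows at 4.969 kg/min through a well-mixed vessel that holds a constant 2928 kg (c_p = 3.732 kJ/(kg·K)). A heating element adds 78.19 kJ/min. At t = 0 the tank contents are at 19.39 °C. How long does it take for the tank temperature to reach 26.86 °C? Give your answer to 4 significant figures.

705.0 min

First-law balance (no shaft work): M c_p dT/dt = ṁ c_p (T_in − T) + 78.19.
τ = M/ṁ = 589.253 min; T_ss = T_in + Q̇/(ṁ c_p) = 30.0964 °C.
T(t) = T_ss + (T₀ − T_ss) e^(−t/τ). Set T = 26.86:
e^(−t/τ) = (26.86 − 30.0964)/(19.39 − 30.0964) = 0.302286
t = −589.253 · ln(0.302286) = 704.973 min.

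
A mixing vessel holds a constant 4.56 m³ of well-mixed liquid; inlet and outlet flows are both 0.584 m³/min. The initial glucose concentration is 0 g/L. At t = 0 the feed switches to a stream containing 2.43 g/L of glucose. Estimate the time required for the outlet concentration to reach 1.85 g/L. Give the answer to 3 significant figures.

Species balance: V dC/dt = Q(C_in − C) ⇒ τ = V/Q = 7.8082 min.
C(t) = C_in + (C₀ − C_in) e^(−t/τ). Set C = 1.85 and solve for t:
e^(−t/τ) = (C − C_in)/(C₀ − C_in) = (1.85 − 2.43)/(0 − 2.43) = 0.23868
t = −τ ln(…) = 7.8082 × 1.4326 = 11.186 min.

11.2 min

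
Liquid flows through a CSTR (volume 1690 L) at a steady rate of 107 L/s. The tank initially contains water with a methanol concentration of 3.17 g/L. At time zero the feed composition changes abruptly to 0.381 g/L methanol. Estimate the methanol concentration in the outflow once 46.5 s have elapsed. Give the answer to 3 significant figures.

Mass balance on the solute (V constant): V dC/dt = Q(C_in − C).
Time constant τ = V/Q = 1690/107 = 15.794 s.
Solution: C(t) = C_in + (C₀ − C_in) e^(−t/τ).
C(46.5) = 0.381 + (3.17 − 0.381)·e^(−46.5/15.794) = 0.381 + (2.7890)·0.052650 = 0.52784 g/L.

0.528 g/L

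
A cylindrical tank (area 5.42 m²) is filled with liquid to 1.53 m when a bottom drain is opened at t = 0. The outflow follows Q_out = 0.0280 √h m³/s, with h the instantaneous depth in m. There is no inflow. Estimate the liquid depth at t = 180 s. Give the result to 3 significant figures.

0.596 m

With no inflow, A dh/dt = −0.0280 √h.
∫ h^(−1/2) dh = −(0.0280/A) ∫ dt, giving 2√h = 2√h₀ − (0.0280/A) t.
√h = √1.53 − 0.0280·180/(2·5.42) = 1.2369 − 0.46494 = 0.77199.
h = 0.77199² = 0.59596 m.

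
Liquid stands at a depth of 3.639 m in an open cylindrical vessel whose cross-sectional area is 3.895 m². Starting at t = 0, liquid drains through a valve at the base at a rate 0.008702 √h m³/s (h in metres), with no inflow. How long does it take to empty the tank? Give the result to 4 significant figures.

With no inflow, A dh/dt = −0.008702 √h.
Separate and integrate: 2(√h − √h₀) = −(0.008702/A) t.
Tank is empty when √h = 0: t_empty = 2A√h₀/0.008702.
t_empty = 2·3.895·√3.639/0.008702 = 7.79000·1.90762/0.008702 = 1707.69 s.

1708 s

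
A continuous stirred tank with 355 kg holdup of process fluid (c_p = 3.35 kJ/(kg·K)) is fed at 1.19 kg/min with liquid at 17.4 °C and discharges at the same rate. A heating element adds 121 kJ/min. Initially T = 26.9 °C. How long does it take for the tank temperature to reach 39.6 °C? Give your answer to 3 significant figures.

280 min

M c_p dT/dt = ṁ c_p (T_in − T) + Q̇.
τ = M/ṁ = 298.32 min; T_ss = T_in + Q̇/(ṁ c_p) = 47.752 °C.
T(t) = T_ss + (T₀ − T_ss) e^(−t/τ). Set T = 39.6:
e^(−t/τ) = (39.6 − 47.752)/(26.9 − 47.752) = 0.39096
t = −298.32 · ln(0.39096) = 280.17 min.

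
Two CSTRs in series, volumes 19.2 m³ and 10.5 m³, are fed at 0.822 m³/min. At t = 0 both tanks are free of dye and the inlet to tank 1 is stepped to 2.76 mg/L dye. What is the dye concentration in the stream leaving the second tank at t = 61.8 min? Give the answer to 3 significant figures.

2.35 mg/L

Species balance on tank i: dCᵢ/dt = (Cᵢ₋₁ − Cᵢ)/τᵢ with τᵢ = Vᵢ/Q.
τ₁ = 19.2/0.822 = 23.358 min; τ₂ = 10.5/0.822 = 12.774 min.
Tank 1: C₁ = C_in(1 − e^(−t/τ₁)). Tank 2 (τ₁ ≠ τ₂): C₂ = C_in[1 − (τ₁ e^(−t/τ₁) − τ₂ e^(−t/τ₂))/(τ₁ − τ₂)].
At t = 61.8: e^(−t/τ₁) = 0.070948, e^(−t/τ₂) = 0.0079224.
C₂ = 2.76·[1 − (23.358·0.070948 − 12.774·0.0079224)/(10.584)] = 2.76·0.85299 = 2.3542 mg/L.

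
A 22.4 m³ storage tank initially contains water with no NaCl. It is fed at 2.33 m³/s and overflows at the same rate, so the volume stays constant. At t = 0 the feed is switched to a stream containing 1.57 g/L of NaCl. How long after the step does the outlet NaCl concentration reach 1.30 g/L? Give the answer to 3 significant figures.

Species balance: V dC/dt = Q(C_in − C) ⇒ τ = V/Q = 9.6137 s.
C(t) = C_in + (C₀ − C_in) e^(−t/τ). Set C = 1.30 and solve for t:
e^(−t/τ) = (C − C_in)/(C₀ − C_in) = (1.30 − 1.57)/(0 − 1.57) = 0.17197
t = −τ ln(…) = 9.6137 × 1.7604 = 16.924 s.

16.9 s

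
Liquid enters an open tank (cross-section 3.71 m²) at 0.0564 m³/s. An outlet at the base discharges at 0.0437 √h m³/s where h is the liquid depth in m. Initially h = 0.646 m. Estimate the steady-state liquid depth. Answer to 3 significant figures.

1.67 m

Level balance: A dh/dt = 0.0564 − 0.0437 √h. Setting dh/dt = 0:
Q_in = 0.0437 √h_ss ⇒ √h_ss = 0.0564/0.0437 = 1.2906.
h_ss = 1.2906² = 1.6657 m. (Since h₀ = 0.646 m < h_ss, the level will rise toward this value.)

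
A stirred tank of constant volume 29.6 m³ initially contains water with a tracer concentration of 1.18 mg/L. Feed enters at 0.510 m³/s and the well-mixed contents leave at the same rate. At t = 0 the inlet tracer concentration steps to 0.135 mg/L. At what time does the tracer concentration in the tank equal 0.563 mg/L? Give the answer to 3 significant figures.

Species balance: V dC/dt = Q(C_in − C) ⇒ τ = V/Q = 58.039 s.
C(t) = C_in + (C₀ − C_in) e^(−t/τ). Set C = 0.563 and solve for t:
e^(−t/τ) = (C − C_in)/(C₀ − C_in) = (0.563 − 0.135)/(1.18 − 0.135) = 0.40957
t = −τ ln(…) = 58.039 × 0.89265 = 51.809 s.

51.8 s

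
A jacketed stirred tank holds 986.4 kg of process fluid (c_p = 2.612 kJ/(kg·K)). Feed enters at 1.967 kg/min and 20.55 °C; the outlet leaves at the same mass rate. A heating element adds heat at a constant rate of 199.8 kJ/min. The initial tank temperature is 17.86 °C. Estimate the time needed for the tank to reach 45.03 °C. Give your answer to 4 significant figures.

M c_p dT/dt = ṁ c_p (T_in − T) + Q̇.
τ = M/ṁ = 501.474 min; T_ss = T_in + Q̇/(ṁ c_p) = 59.4382 °C.
T(t) = T_ss + (T₀ − T_ss) e^(−t/τ). Set T = 45.03:
e^(−t/τ) = (45.03 − 59.4382)/(17.86 − 59.4382) = 0.346533
t = −501.474 · ln(0.346533) = 531.451 min.

531.5 min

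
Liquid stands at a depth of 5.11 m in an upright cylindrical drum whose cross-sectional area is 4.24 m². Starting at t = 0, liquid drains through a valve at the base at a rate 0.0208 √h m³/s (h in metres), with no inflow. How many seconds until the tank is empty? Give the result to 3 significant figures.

Volume balance on the tank: A dh/dt = −0.0208 √h.
Separate and integrate: 2(√h − √h₀) = −(0.0208/A) t.
Tank is empty when √h = 0: t_empty = 2A√h₀/0.0208.
t_empty = 2·4.24·√5.11/0.0208 = 8.4800·2.2605/0.0208 = 921.60 s.

922 s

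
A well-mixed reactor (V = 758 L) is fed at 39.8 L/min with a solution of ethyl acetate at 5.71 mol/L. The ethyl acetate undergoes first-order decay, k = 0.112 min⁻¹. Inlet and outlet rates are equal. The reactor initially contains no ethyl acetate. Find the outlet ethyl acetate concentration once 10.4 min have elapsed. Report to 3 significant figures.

Accumulation = in − out − consumed: V dC/dt = Q C_in − Q C − k V C.
This is linear with rate a = Q/V + k = 0.16451 min⁻¹.
C_ss = Q C_in/(Q + kV) = 1.8225 mol/L; C(t) = C_ss + (C₀ − C_ss) e^(−a t).
C(10.4) = 1.8225 + (-1.8225)·e^(−0.16451·10.4) = 1.8225 + (-1.8225)·0.18071 = 1.4932 mol/L.

1.49 mol/L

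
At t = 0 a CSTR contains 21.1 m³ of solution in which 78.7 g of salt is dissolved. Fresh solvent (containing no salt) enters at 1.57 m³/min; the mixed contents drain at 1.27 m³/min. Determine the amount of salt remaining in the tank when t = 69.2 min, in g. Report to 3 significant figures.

Let m(t) be the amount of salt. Volume: V(t) = V₀ + (Q_in − Q_out) t = 21.1 + 0.30000 t; V(69.2) = 41.860 m³.
Species balance (pure solvent in): dm/dt = −Q_out · m/V(t).
dm/m = −Q_out dt/(V₀ + 0.30000 t); integrating gives ln(m/m₀) = −(Q_out/(Q_in−Q_out)) ln(V/V₀).
m = m₀ (V₀/V)^(Q_out/(Q_in−Q_out)) = 78.7 × (21.1/41.860)^(4.2333) = 4.3300 g.

4.33 g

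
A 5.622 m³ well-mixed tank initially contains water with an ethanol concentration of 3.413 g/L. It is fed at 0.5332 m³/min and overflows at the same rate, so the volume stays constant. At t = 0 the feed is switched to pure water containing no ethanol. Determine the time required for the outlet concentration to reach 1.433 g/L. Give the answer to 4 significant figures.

9.150 min

Species balance: V dC/dt = Q(C_in − C) ⇒ τ = V/Q = 10.5439 min.
C(t) = C_in + (C₀ − C_in) e^(−t/τ). Set C = 1.433 and solve for t:
e^(−t/τ) = (C − C_in)/(C₀ − C_in) = (1.433 − 0)/(3.413 − 0) = 0.419865
t = −τ ln(…) = 10.5439 × 0.867822 = 9.15021 min.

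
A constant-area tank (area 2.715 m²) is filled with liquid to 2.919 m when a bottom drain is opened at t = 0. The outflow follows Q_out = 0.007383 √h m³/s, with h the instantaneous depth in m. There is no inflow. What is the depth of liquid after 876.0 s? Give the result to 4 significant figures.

Unsteady balance on liquid volume: A dh/dt = −0.007383 √h.
Separate and integrate: 2(√h − √h₀) = −(0.007383/A) t.
√h = √2.919 − 0.007383·876.0/(2·2.715) = 1.70851 − 1.19107 = 0.517439.
h = 0.517439² = 0.267743 m.

0.2677 m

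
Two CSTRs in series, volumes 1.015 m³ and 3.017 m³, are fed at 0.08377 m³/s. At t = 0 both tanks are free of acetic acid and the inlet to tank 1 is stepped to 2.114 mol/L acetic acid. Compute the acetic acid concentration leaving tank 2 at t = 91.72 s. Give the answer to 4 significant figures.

Species balance on tank i: dCᵢ/dt = (Cᵢ₋₁ − Cᵢ)/τᵢ with τᵢ = Vᵢ/Q.
τ₁ = 1.015/0.08377 = 12.1165 s; τ₂ = 3.017/0.08377 = 36.0153 s.
Tank 1: C₁ = C_in(1 − e^(−t/τ₁)). Tank 2 (τ₁ ≠ τ₂): C₂ = C_in[1 − (τ₁ e^(−t/τ₁) − τ₂ e^(−t/τ₂))/(τ₁ − τ₂)].
At t = 91.72: e^(−t/τ₁) = 0.000515777, e^(−t/τ₂) = 0.0783400.
C₂ = 2.114·[1 − (12.1165·0.000515777 − 36.0153·0.0783400)/(-23.8988)] = 2.114·0.882204 = 1.86498 mol/L.

1.865 mol/L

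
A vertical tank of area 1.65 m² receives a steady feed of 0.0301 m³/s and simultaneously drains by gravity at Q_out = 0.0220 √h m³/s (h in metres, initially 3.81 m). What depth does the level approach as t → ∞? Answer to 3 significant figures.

1.87 m

Level balance: A dh/dt = 0.0301 − 0.0220 √h. Setting dh/dt = 0:
Q_in = 0.0220 √h_ss ⇒ √h_ss = 0.0301/0.0220 = 1.3682.
h_ss = 1.3682² = 1.8719 m. (Since h₀ = 3.81 m > h_ss, the level will fall toward this value.)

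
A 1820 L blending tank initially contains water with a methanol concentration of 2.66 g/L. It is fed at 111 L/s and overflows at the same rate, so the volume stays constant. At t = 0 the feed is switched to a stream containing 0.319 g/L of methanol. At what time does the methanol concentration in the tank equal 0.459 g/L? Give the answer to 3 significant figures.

46.2 s

Unsteady species balance (constant V, well mixed): V dC/dt = Q(C_in − C), so τ = V/Q = 16.396 s.
C(t) = C_in + (C₀ − C_in) e^(−t/τ). Set C = 0.459 and solve for t:
e^(−t/τ) = (C − C_in)/(C₀ − C_in) = (0.459 − 0.319)/(2.66 − 0.319) = 0.059804
t = −τ ln(…) = 16.396 × 2.8167 = 46.184 s.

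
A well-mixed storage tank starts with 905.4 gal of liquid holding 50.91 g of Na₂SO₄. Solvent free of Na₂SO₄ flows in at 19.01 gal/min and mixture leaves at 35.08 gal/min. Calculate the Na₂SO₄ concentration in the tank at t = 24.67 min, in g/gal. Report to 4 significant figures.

0.02845 g/gal

Total volume: dV/dt = Q_in − Q_out = -16.0700 gal/min, so V(t) = 905.4 − 16.0700 t and V(24.67) = 508.953 gal.
Species balance (pure solvent in): dm/dt = −Q_out · m/V(t).
Separate: dm/m = −Q_out dt/V(t) ⇒ ln(m/m₀) = −(Q_out/(Q_in−Q_out)) ln(V/V₀).
m = m₀ (V₀/V)^(Q_out/(Q_in−Q_out)) = 50.91 × (905.4/508.953)^(-2.18295) = 14.4781 g.
C = m/V = 14.4781/508.953 = 0.0284468 g/gal.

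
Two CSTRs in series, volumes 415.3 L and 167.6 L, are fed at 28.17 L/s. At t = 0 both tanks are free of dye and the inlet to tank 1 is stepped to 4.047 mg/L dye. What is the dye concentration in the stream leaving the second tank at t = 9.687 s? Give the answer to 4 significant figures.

Time constants: τᵢ = Vᵢ/Q for each well-mixed tank.
τ₁ = 415.3/28.17 = 14.7426 s; τ₂ = 167.6/28.17 = 5.94959 s.
Tank 1: C₁ = C_in(1 − e^(−t/τ₁)). Tank 2 (τ₁ ≠ τ₂): C₂ = C_in[1 − (τ₁ e^(−t/τ₁) − τ₂ e^(−t/τ₂))/(τ₁ − τ₂)].
At t = 9.687: e^(−t/τ₁) = 0.518366, e^(−t/τ₂) = 0.196287.
C₂ = 4.047·[1 − (14.7426·0.518366 − 5.94959·0.196287)/(8.79304)] = 4.047·0.263707 = 1.06722 mg/L.

1.067 mg/L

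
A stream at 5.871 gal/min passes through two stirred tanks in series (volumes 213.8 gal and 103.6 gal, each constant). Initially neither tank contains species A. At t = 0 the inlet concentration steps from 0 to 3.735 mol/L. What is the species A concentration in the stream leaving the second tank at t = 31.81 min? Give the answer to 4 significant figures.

1.289 mol/L

Time constants: τᵢ = Vᵢ/Q for each well-mixed tank.
τ₁ = 213.8/5.871 = 36.4163 min; τ₂ = 103.6/5.871 = 17.6461 min.
Tank 1: C₁ = C_in(1 − e^(−t/τ₁)). Tank 2 (τ₁ ≠ τ₂): C₂ = C_in[1 − (τ₁ e^(−t/τ₁) − τ₂ e^(−t/τ₂))/(τ₁ − τ₂)].
At t = 31.81: e^(−t/τ₁) = 0.417483, e^(−t/τ₂) = 0.164858.
C₂ = 3.735·[1 − (36.4163·0.417483 − 17.6461·0.164858)/(18.7702)] = 3.735·0.345021 = 1.28865 mol/L.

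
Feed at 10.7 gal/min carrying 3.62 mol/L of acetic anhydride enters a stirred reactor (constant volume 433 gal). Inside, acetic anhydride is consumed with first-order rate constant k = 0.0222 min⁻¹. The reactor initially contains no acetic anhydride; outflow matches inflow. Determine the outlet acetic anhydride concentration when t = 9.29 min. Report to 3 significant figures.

0.674 mol/L

V dC/dt = Q(C_in − C) − k V C.
dC/dt = (Q/V) C_in − (Q/V + k) C; effective rate a = Q/V + k = 0.024711 + 0.0222 = 0.046911 min⁻¹.
C_ss = Q C_in/(Q + kV) = 1.9069 mol/L; C(t) = C_ss + (C₀ − C_ss) e^(−a t).
C(9.29) = 1.9069 + (-1.9069)·e^(−0.046911·9.29) = 1.9069 + (-1.9069)·0.64674 = 0.67362 mol/L.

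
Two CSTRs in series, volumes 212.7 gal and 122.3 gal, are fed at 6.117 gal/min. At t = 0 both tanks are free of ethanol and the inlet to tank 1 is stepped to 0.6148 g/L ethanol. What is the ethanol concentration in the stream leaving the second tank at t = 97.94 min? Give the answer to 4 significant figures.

Time constants: τᵢ = Vᵢ/Q for each well-mixed tank.
τ₁ = 212.7/6.117 = 34.7719 min; τ₂ = 122.3/6.117 = 19.9935 min.
Solving the cascade with C₁(0)=C₂(0)=0 gives C₂(t) = C_in[1 − (τ₁ e^(−t/τ₁) − τ₂ e^(−t/τ₂))/(τ₁ − τ₂)].
At t = 97.94: e^(−t/τ₁) = 0.0598067, e^(−t/τ₂) = 0.00745700.
C₂ = 0.6148·[1 − (34.7719·0.0598067 − 19.9935·0.00745700)/(14.7785)] = 0.6148·0.869371 = 0.534489 g/L.

0.5345 g/L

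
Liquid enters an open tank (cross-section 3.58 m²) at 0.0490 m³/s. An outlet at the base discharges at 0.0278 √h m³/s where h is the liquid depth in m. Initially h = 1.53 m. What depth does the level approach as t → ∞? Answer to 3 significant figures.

A dh/dt = Q_in − 0.0278 √h. Steady state requires inflow = outflow:
Q_in = 0.0278 √h_ss ⇒ √h_ss = 0.0490/0.0278 = 1.7626.
h_ss = 1.7626² = 3.1067 m. (Since h₀ = 1.53 m < h_ss, the level will rise toward this value.)

3.11 m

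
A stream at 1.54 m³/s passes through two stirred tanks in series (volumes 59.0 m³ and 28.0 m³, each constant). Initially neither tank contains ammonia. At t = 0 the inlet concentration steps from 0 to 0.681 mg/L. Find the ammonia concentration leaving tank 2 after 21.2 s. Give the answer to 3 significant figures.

0.127 mg/L

Species balance on tank i: dCᵢ/dt = (Cᵢ₋₁ − Cᵢ)/τᵢ with τᵢ = Vᵢ/Q.
τ₁ = 59.0/1.54 = 38.312 s; τ₂ = 28.0/1.54 = 18.182 s.
Tank 1: C₁ = C_in(1 − e^(−t/τ₁)). Tank 2 (τ₁ ≠ τ₂): C₂ = C_in[1 − (τ₁ e^(−t/τ₁) − τ₂ e^(−t/τ₂))/(τ₁ − τ₂)].
At t = 21.2: e^(−t/τ₁) = 0.57502, e^(−t/τ₂) = 0.31161.
C₂ = 0.681·[1 − (38.312·0.57502 − 18.182·0.31161)/(20.130)] = 0.681·0.18707 = 0.12739 mg/L.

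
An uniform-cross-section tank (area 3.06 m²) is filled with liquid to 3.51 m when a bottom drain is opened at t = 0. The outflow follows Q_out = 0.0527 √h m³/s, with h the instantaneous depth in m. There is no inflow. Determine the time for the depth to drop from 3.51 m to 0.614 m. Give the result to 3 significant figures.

127 s

Accumulation of liquid (constant cross-section A): A dh/dt = −0.0527 √h.
Separate and integrate: 2(√h − √h₀) = −(0.0527/A) t.
t = 2A(√h₀ − √h)/0.0527 = 2·3.06·(√3.51 − √0.614)/0.0527
  = 6.1200 × (1.8735 − 0.78358) / 0.0527 = 126.57 s.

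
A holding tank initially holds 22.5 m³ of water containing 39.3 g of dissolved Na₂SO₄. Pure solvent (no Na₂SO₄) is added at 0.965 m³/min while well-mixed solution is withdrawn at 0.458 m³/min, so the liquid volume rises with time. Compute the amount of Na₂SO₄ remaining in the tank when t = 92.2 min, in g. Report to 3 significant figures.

14.2 g

Let m(t) be the amount of Na₂SO₄. Volume: V(t) = V₀ + (Q_in − Q_out) t = 22.5 + 0.50700 t; V(92.2) = 69.245 m³.
Solute balance: dm/dt = 0 − Q_out C = −Q_out m/V(t).
Separate: dm/m = −Q_out dt/V(t) ⇒ ln(m/m₀) = −(Q_out/(Q_in−Q_out)) ln(V/V₀).
m = m₀ (V₀/V)^(Q_out/(Q_in−Q_out)) = 39.3 × (22.5/69.245)^(0.90335) = 14.235 g.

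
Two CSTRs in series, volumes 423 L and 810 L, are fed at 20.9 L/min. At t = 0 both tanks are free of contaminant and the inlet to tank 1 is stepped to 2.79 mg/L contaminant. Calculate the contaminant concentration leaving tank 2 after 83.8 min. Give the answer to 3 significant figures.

2.17 mg/L

Time constants: τᵢ = Vᵢ/Q for each well-mixed tank.
τ₁ = 423/20.9 = 20.239 min; τ₂ = 810/20.9 = 38.756 min.
Tank 1: C₁ = C_in(1 − e^(−t/τ₁)). Tank 2 (τ₁ ≠ τ₂): C₂ = C_in[1 − (τ₁ e^(−t/τ₁) − τ₂ e^(−t/τ₂))/(τ₁ − τ₂)].
At t = 83.8: e^(−t/τ₁) = 0.015915, e^(−t/τ₂) = 0.11507.
C₂ = 2.79·[1 − (20.239·0.015915 − 38.756·0.11507)/(-18.517)] = 2.79·0.77656 = 2.1666 mg/L.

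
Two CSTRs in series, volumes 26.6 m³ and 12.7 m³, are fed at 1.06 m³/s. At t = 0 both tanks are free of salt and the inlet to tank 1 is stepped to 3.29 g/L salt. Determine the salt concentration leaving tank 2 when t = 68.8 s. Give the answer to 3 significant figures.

Each tank obeys Vᵢ dCᵢ/dt = Q(Cᵢ₋₁ − Cᵢ), so τᵢ = Vᵢ/Q.
τ₁ = 26.6/1.06 = 25.094 s; τ₂ = 12.7/1.06 = 11.981 s.
Tank 1: C₁ = C_in(1 − e^(−t/τ₁)). Tank 2 (τ₁ ≠ τ₂): C₂ = C_in[1 − (τ₁ e^(−t/τ₁) − τ₂ e^(−t/τ₂))/(τ₁ − τ₂)].
At t = 68.8: e^(−t/τ₁) = 0.064464, e^(−t/τ₂) = 0.0032072.
C₂ = 3.29·[1 − (25.094·0.064464 − 11.981·0.0032072)/(13.113)] = 3.29·0.87957 = 2.8938 g/L.

2.89 g/L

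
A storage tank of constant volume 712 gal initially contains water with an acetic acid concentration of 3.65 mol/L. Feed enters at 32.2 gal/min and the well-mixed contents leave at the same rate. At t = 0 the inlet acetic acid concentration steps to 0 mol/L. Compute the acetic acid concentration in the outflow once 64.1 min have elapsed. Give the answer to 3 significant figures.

0.201 mol/L

Accumulation = in − out for the solute gives V dC/dt = Q(C_in − C).
So dC/dt = (C_in − C)/τ with τ = V/Q = 712/32.2 = 22.112 min.
Solution: C(t) = C_in + (C₀ − C_in) e^(−t/τ).
C(64.1) = 0 + (3.65 − 0)·e^(−64.1/22.112) = 0 + (3.6500)·0.055084 = 0.20105 mol/L.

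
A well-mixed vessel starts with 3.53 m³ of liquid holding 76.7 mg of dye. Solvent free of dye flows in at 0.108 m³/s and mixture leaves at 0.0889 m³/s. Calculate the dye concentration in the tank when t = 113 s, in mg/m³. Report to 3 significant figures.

1.46 mg/m³

Let m(t) be the amount of dye. Volume: V(t) = V₀ + (Q_in − Q_out) t = 3.53 + 0.019100 t; V(113) = 5.6883 m³.
Solute balance: dm/dt = 0 − Q_out C = −Q_out m/V(t).
dm/m = −Q_out dt/(V₀ + 0.019100 t); integrating gives ln(m/m₀) = −(Q_out/(Q_in−Q_out)) ln(V/V₀).
m = m₀ (V₀/V)^(Q_out/(Q_in−Q_out)) = 76.7 × (3.53/5.6883)^(4.6545) = 8.3245 mg.
C = m/V = 8.3245/5.6883 = 1.4634 mg/m³.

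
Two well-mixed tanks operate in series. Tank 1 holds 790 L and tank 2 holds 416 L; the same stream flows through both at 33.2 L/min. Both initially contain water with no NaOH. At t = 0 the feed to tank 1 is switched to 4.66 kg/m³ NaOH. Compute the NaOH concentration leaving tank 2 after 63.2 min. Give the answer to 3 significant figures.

Species balance on tank i: dCᵢ/dt = (Cᵢ₋₁ − Cᵢ)/τᵢ with τᵢ = Vᵢ/Q.
τ₁ = 790/33.2 = 23.795 min; τ₂ = 416/33.2 = 12.530 min.
Solving the cascade with C₁(0)=C₂(0)=0 gives C₂(t) = C_in[1 − (τ₁ e^(−t/τ₁) − τ₂ e^(−t/τ₂))/(τ₁ − τ₂)].
At t = 63.2: e^(−t/τ₁) = 0.070229, e^(−t/τ₂) = 0.0064489.
C₂ = 4.66·[1 − (23.795·0.070229 − 12.530·0.0064489)/(11.265)] = 4.66·0.85883 = 4.0021 kg/m³.

4.00 kg/m³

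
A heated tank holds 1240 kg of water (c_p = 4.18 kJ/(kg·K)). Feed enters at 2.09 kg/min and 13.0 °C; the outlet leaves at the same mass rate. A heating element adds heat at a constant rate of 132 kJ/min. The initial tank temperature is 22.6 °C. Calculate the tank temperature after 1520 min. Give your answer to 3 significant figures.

Heat balance on the well-mixed liquid: M c_p dT/dt = ṁ c_p (T_in − T) + 132.
τ = M/ṁ = 593.30 min; T_ss = T_in + Q̇/(ṁ c_p) = 13.0 + 132/(2.09·4.18) = 28.110 °C.
Integrating: T(t) = T_ss + (T₀ − T_ss) e^(−t/τ).
T(1520) = 28.110 + (-5.5095)·e^(−1520/593.30) = 28.110 + (-5.5095)·0.077155 = 27.684 °C.

27.7 °C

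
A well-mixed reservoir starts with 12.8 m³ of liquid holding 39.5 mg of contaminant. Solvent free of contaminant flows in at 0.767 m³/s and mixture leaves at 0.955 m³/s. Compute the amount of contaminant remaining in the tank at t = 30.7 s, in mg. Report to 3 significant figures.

1.88 mg

Total volume: dV/dt = Q_in − Q_out = -0.18800 m³/s, so V(t) = 12.8 − 0.18800 t and V(30.7) = 7.0284 m³.
No contaminant enters, so dm/dt = −Q_out · (m/V).
Separate: dm/m = −Q_out dt/V(t) ⇒ ln(m/m₀) = −(Q_out/(Q_in−Q_out)) ln(V/V₀).
m = m₀ (V₀/V)^(Q_out/(Q_in−Q_out)) = 39.5 × (12.8/7.0284)^(-5.0798) = 1.8796 mg.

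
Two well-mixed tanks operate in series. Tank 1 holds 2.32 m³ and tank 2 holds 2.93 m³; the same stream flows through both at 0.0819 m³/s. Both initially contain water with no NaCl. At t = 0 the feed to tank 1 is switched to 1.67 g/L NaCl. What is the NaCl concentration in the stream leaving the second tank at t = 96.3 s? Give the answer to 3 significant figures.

Species balance on tank i: dCᵢ/dt = (Cᵢ₋₁ − Cᵢ)/τᵢ with τᵢ = Vᵢ/Q.
τ₁ = 2.32/0.0819 = 28.327 s; τ₂ = 2.93/0.0819 = 35.775 s.
Tank 1: C₁ = C_in(1 − e^(−t/τ₁)). Tank 2 (τ₁ ≠ τ₂): C₂ = C_in[1 − (τ₁ e^(−t/τ₁) − τ₂ e^(−t/τ₂))/(τ₁ − τ₂)].
At t = 96.3: e^(−t/τ₁) = 0.033388, e^(−t/τ₂) = 0.067759.
C₂ = 1.67·[1 − (28.327·0.033388 − 35.775·0.067759)/(-7.4481)] = 1.67·0.80152 = 1.3385 g/L.

1.34 g/L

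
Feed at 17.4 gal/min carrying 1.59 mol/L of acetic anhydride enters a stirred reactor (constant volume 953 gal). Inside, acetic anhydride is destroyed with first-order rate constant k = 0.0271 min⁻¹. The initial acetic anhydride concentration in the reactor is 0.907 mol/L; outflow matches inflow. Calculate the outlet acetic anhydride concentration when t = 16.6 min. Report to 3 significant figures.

Accumulation = in − out − consumed: V dC/dt = Q C_in − Q C − k V C.
This is linear with rate a = Q/V + k = 0.045358 min⁻¹.
C_ss = Q C_in/(Q + kV) = 0.64003 mol/L; C(t) = C_ss + (C₀ − C_ss) e^(−a t).
C(16.6) = 0.64003 + (0.26697)·e^(−0.045358·16.6) = 0.64003 + (0.26697)·0.47098 = 0.76577 mol/L.

0.766 mol/L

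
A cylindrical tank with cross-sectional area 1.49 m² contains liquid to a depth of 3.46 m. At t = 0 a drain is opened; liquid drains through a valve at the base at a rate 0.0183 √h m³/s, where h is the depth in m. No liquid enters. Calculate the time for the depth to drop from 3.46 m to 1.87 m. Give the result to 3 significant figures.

80.2 s

A dh/dt = −Q_out = −0.0183 √h.
Separate and integrate: 2(√h − √h₀) = −(0.0183/A) t.
t = 2A(√h₀ − √h)/0.0183 = 2·1.49·(√3.46 − √1.87)/0.0183
  = 2.9800 × (1.8601 − 1.3675) / 0.0183 = 80.220 s.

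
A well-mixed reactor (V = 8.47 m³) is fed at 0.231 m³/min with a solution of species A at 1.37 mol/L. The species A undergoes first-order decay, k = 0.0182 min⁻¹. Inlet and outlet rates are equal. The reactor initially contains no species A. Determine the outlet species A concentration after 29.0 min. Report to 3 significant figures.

Accumulation = in − out − consumed: V dC/dt = Q C_in − Q C − k V C.
dC/dt = (Q/V) C_in − (Q/V + k) C; effective rate a = Q/V + k = 0.027273 + 0.0182 = 0.045473 min⁻¹.
C_ss = Q C_in/(Q + kV) = 0.82167 mol/L; C(t) = C_ss + (C₀ − C_ss) e^(−a t).
C(29.0) = 0.82167 + (-0.82167)·e^(−0.045473·29.0) = 0.82167 + (-0.82167)·0.26748 = 0.60189 mol/L.

0.602 mol/L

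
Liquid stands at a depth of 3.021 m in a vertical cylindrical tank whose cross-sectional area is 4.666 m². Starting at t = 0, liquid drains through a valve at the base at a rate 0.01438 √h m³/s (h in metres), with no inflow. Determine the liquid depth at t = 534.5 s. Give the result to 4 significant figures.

0.8363 m

With no inflow, A dh/dt = −0.01438 √h.
∫ h^(−1/2) dh = −(0.01438/A) ∫ dt, giving 2√h = 2√h₀ − (0.01438/A) t.
√h = √3.021 − 0.01438·534.5/(2·4.666) = 1.73810 − 0.823629 = 0.914473.
h = 0.914473² = 0.836261 m.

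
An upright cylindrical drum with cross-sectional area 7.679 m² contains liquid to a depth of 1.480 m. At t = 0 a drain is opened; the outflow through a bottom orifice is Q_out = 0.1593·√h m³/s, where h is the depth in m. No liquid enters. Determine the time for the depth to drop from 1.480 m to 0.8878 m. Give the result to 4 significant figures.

26.45 s

A dh/dt = −Q_out = −0.1593 √h.
∫ h^(−1/2) dh = −(0.1593/A) ∫ dt, giving 2√h = 2√h₀ − (0.1593/A) t.
t = 2A(√h₀ − √h)/0.1593 = 2·7.679·(√1.480 − √0.8878)/0.1593
  = 15.3580 × (1.21655 − 0.942231) / 0.1593 = 26.4471 s.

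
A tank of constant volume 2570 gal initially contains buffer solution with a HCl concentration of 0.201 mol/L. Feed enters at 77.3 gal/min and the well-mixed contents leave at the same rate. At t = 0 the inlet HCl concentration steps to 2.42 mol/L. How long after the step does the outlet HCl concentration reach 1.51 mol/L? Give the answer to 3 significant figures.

Transient balance on the dissolved component: V dC/dt = Q(C_in − C), so τ = V/Q = 33.247 min.
C(t) = C_in + (C₀ − C_in) e^(−t/τ). Set C = 1.51 and solve for t:
e^(−t/τ) = (C − C_in)/(C₀ − C_in) = (1.51 − 2.42)/(0.201 − 2.42) = 0.41009
t = −τ ln(…) = 33.247 × 0.89137 = 29.635 min.

29.6 min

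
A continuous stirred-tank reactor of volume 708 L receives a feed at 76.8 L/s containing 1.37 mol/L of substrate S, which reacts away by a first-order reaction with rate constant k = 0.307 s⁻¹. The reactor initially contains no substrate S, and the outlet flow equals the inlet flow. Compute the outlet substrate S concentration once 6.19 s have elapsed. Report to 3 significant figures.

0.330 mol/L

Species balance: V dC/dt = Q C_in − Q C − k V C.
dC/dt = (Q/V) C_in − (Q/V + k) C; effective rate a = Q/V + k = 0.10847 + 0.307 = 0.41547 s⁻¹.
C_ss = Q C_in/(Q + kV) = 0.35769 mol/L; C(t) = C_ss + (C₀ − C_ss) e^(−a t).
C(6.19) = 0.35769 + (-0.35769)·e^(−0.41547·6.19) = 0.35769 + (-0.35769)·0.076399 = 0.33036 mol/L.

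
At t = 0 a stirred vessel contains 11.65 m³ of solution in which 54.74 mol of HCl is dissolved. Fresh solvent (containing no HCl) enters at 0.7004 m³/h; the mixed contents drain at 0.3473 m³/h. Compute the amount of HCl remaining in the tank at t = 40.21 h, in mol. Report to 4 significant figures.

25.00 mol

Total volume: dV/dt = Q_in − Q_out = 0.353100 m³/h, so V(t) = 11.65 + 0.353100 t and V(40.21) = 25.8482 m³.
Solute balance: dm/dt = 0 − Q_out C = −Q_out m/V(t).
dm/m = −Q_out dt/(V₀ + 0.353100 t); integrating gives ln(m/m₀) = −(Q_out/(Q_in−Q_out)) ln(V/V₀).
m = m₀ (V₀/V)^(Q_out/(Q_in−Q_out)) = 54.74 × (11.65/25.8482)^(0.983574) = 24.9969 mol.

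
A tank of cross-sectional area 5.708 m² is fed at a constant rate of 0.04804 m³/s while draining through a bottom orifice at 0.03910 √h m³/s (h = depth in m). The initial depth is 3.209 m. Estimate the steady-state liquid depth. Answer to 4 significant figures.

Level balance: A dh/dt = 0.04804 − 0.03910 √h. Setting dh/dt = 0:
Q_in = 0.03910 √h_ss ⇒ √h_ss = 0.04804/0.03910 = 1.22864.
h_ss = 1.22864² = 1.50957 m. (Since h₀ = 3.209 m > h_ss, the level will fall toward this value.)

1.510 m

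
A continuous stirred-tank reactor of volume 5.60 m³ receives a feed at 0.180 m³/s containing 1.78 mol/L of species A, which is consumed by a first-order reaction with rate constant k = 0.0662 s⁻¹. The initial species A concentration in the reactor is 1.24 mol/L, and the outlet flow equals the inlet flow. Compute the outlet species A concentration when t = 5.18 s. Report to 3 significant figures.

Species balance: V dC/dt = Q C_in − Q C − k V C.
This is linear with rate a = Q/V + k = 0.098343 s⁻¹.
C_ss = Q C_in/(Q + kV) = 0.58178 mol/L; C(t) = C_ss + (C₀ − C_ss) e^(−a t).
C(5.18) = 0.58178 + (0.65822)·e^(−0.098343·5.18) = 0.58178 + (0.65822)·0.60085 = 0.97727 mol/L.

0.977 mol/L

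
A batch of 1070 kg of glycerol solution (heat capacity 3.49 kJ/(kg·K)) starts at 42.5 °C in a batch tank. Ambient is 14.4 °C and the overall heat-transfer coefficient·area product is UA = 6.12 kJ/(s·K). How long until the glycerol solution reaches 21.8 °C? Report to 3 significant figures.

M c_p dT/dt = −UA(T − T_amb).
τ = M c_p/UA = 610.18 s; T_ss = T_amb = 14.400 °C.
T(t) = T_ss + (T₀ − T_ss)e^(−t/τ); set T = 21.8:
t = −τ ln[(T − T_ss)/(T₀ − T_ss)] = −610.18 · ln(0.26335) = 814.16 s.

814 s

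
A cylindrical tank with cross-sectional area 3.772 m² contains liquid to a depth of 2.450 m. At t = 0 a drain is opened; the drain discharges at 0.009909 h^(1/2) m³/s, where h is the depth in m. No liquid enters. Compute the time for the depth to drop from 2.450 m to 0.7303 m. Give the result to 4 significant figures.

541.1 s

Accumulation of liquid (constant cross-section A): A dh/dt = −0.009909 √h.
∫ h^(−1/2) dh = −(0.009909/A) ∫ dt, giving 2√h = 2√h₀ − (0.009909/A) t.
t = 2A(√h₀ − √h)/0.009909 = 2·3.772·(√2.450 − √0.7303)/0.009909
  = 7.54400 × (1.56525 − 0.854576) / 0.009909 = 541.054 s.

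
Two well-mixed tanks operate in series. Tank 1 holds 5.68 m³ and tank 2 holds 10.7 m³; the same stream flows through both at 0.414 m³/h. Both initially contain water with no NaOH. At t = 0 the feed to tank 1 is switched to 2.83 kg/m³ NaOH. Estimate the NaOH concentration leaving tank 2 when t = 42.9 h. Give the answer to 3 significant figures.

Time constants: τᵢ = Vᵢ/Q for each well-mixed tank.
τ₁ = 5.68/0.414 = 13.720 h; τ₂ = 10.7/0.414 = 25.845 h.
Solving the cascade with C₁(0)=C₂(0)=0 gives C₂(t) = C_in[1 − (τ₁ e^(−t/τ₁) − τ₂ e^(−t/τ₂))/(τ₁ − τ₂)].
At t = 42.9: e^(−t/τ₁) = 0.043855, e^(−t/τ₂) = 0.19016.
C₂ = 2.83·[1 − (13.720·0.043855 − 25.845·0.19016)/(-12.126)] = 2.83·0.64429 = 1.8233 kg/m³.

1.82 kg/m³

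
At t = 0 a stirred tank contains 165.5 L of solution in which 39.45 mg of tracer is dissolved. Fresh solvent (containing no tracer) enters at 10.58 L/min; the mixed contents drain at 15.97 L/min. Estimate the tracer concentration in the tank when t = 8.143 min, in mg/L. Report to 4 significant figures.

Total volume: dV/dt = Q_in − Q_out = -5.39000 L/min, so V(t) = 165.5 − 5.39000 t and V(8.143) = 121.609 L.
Species balance (pure solvent in): dm/dt = −Q_out · m/V(t).
Separate: dm/m = −Q_out dt/V(t) ⇒ ln(m/m₀) = −(Q_out/(Q_in−Q_out)) ln(V/V₀).
m = m₀ (V₀/V)^(Q_out/(Q_in−Q_out)) = 39.45 × (165.5/121.609)^(-2.96289) = 15.8314 mg.
C = m/V = 15.8314/121.609 = 0.130182 mg/L.

0.1302 mg/L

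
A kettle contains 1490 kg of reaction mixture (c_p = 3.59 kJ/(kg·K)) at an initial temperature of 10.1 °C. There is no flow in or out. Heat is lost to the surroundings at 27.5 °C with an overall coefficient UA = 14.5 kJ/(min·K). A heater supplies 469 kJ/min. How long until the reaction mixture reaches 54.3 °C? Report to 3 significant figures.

Heat balance on the well-mixed liquid: M c_p dT/dt = −UA(T − T_amb) + Q̇.
τ = M c_p/UA = 368.90 min; T_ss = T_amb + Q̇/UA = 27.5 + 469/14.5 = 59.845 °C.
T(t) = T_ss + (T₀ − T_ss)e^(−t/τ); set T = 54.3:
t = −τ ln[(T − T_ss)/(T₀ − T_ss)] = −368.90 · ln(0.11147) = 809.39 min.

809 min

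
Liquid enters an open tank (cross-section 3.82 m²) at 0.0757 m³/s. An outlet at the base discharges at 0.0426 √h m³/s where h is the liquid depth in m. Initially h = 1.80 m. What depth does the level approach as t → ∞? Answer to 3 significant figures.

Level balance: A dh/dt = 0.0757 − 0.0426 √h. Setting dh/dt = 0:
Q_in = 0.0426 √h_ss ⇒ √h_ss = 0.0757/0.0426 = 1.7770.
h_ss = 1.7770² = 3.1577 m. (Since h₀ = 1.80 m < h_ss, the level will rise toward this value.)

3.16 m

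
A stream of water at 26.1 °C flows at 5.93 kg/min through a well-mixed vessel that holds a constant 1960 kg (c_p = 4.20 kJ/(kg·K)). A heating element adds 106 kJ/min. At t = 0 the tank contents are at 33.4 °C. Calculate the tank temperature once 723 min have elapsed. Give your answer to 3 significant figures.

Heat balance on the well-mixed liquid: M c_p dT/dt = ṁ c_p (T_in − T) + 106.
Rearrange: dT/dt = (T_ss − T)/τ with τ = M/ṁ = 330.52 min and T_ss = T_in + Q̇/(ṁ c_p) = 30.356 °C.
This is linear first-order; T(t) = T_ss + (T₀ − T_ss) e^(−t/τ).
T(723) = 30.356 + (3.0440)·e^(−723/330.52) = 30.356 + (3.0440)·0.11220 = 30.698 °C.

30.7 °C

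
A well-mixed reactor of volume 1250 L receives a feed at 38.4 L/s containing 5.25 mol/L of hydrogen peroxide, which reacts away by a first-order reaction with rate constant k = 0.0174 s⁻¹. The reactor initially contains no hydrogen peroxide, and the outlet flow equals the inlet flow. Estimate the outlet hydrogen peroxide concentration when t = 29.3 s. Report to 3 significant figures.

2.53 mol/L

Accumulation = in − out − consumed: V dC/dt = Q C_in − Q C − k V C.
dC/dt = (Q/V) C_in − (Q/V + k) C; effective rate a = Q/V + k = 0.030720 + 0.0174 = 0.048120 s⁻¹.
C_ss = Q C_in/(Q + kV) = 3.3516 mol/L; C(t) = C_ss + (C₀ − C_ss) e^(−a t).
C(29.3) = 3.3516 + (-3.3516)·e^(−0.048120·29.3) = 3.3516 + (-3.3516)·0.24416 = 2.5333 mol/L.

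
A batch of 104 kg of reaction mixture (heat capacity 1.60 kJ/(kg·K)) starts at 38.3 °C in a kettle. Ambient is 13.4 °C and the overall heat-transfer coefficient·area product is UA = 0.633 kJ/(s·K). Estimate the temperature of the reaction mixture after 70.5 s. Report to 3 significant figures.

32.4 °C

Lumped-capacitance energy balance: M c_p dT/dt = UA(T_amb − T).
dT/dt = (T_ss − T)/τ with T_ss = T_amb = 13.400 °C, τ = M c_p/UA = 104·1.60/0.633 = 262.88 s.
Solution: T(t) = T_ss + (T₀ − T_ss) e^(−t/τ).
T(70.5) = 13.400 + (24.900)·0.76476 = 32.443 °C.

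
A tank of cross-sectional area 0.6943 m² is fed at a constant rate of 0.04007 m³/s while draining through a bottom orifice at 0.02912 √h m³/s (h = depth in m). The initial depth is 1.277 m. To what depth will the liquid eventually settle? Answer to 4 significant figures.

A dh/dt = Q_in − 0.02912 √h. Steady state requires inflow = outflow:
Q_in = 0.02912 √h_ss ⇒ √h_ss = 0.04007/0.02912 = 1.37603.
h_ss = 1.37603² = 1.89346 m. (Since h₀ = 1.277 m < h_ss, the level will rise toward this value.)

1.893 m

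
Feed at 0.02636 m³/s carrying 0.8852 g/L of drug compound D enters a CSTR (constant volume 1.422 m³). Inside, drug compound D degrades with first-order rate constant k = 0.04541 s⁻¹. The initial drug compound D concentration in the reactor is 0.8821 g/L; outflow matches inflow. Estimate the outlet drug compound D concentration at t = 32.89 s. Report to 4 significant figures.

V dC/dt = Q(C_in − C) − k V C.
This is linear with rate a = Q/V + k = 0.0639473 s⁻¹.
C_ss = Q C_in/(Q + kV) = 0.256605 g/L; C(t) = C_ss + (C₀ − C_ss) e^(−a t).
C(32.89) = 0.256605 + (0.625495)·e^(−0.0639473·32.89) = 0.256605 + (0.625495)·0.122062 = 0.332954 g/L.

0.3330 g/L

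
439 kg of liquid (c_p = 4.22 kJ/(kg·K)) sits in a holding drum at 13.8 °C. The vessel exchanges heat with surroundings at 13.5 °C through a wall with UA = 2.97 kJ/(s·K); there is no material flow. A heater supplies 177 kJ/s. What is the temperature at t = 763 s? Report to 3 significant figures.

M c_p dT/dt = −UA(T − T_amb) + Q̇.
dT/dt = (T_ss − T)/τ with T_ss = T_amb + Q̇/UA = 13.5 + 177/2.97 = 73.096 °C, τ = M c_p/UA = 439·4.22/2.97 = 623.76 s.
Integrating: T(t) = T_ss + (T₀ − T_ss) e^(−t/τ).
T(763) = 73.096 + (-59.296)·0.29428 = 55.646 °C.

55.6 °C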